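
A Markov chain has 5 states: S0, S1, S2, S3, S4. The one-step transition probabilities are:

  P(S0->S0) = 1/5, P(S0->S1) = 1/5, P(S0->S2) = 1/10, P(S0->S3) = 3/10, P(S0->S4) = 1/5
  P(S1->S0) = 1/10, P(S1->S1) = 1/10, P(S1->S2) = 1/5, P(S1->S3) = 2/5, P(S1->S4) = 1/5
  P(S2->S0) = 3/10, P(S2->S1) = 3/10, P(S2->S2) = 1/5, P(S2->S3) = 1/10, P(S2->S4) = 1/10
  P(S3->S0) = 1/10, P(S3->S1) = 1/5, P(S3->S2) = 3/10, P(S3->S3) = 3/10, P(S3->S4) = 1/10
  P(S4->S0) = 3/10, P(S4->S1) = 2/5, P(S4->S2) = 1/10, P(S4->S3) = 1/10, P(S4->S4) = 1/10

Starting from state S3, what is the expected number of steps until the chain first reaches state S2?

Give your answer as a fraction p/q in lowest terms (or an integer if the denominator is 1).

Answer: 950/213

Derivation:
Let h_i = expected steps to first reach S2 from state i.
Boundary: h_S2 = 0.
First-step equations for the other states:
  h_S0 = 1 + 1/5*h_S0 + 1/5*h_S1 + 1/10*h_S2 + 3/10*h_S3 + 1/5*h_S4
  h_S1 = 1 + 1/10*h_S0 + 1/10*h_S1 + 1/5*h_S2 + 2/5*h_S3 + 1/5*h_S4
  h_S3 = 1 + 1/10*h_S0 + 1/5*h_S1 + 3/10*h_S2 + 3/10*h_S3 + 1/10*h_S4
  h_S4 = 1 + 3/10*h_S0 + 2/5*h_S1 + 1/10*h_S2 + 1/10*h_S3 + 1/10*h_S4

Substituting h_S2 = 0 and rearranging gives the linear system (I - Q) h = 1:
  [4/5, -1/5, -3/10, -1/5] . (h_S0, h_S1, h_S3, h_S4) = 1
  [-1/10, 9/10, -2/5, -1/5] . (h_S0, h_S1, h_S3, h_S4) = 1
  [-1/10, -1/5, 7/10, -1/10] . (h_S0, h_S1, h_S3, h_S4) = 1
  [-3/10, -2/5, -1/10, 9/10] . (h_S0, h_S1, h_S3, h_S4) = 1

Solving yields:
  h_S0 = 1190/213
  h_S1 = 1060/213
  h_S3 = 950/213
  h_S4 = 1210/213

Starting state is S3, so the expected hitting time is h_S3 = 950/213.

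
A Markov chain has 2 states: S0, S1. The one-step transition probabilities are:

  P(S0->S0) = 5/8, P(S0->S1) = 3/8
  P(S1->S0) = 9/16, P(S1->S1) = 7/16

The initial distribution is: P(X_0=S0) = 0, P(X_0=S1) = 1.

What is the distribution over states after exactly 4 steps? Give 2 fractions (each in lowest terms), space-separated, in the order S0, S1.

Answer: 39321/65536 26215/65536

Derivation:
Propagating the distribution step by step (d_{t+1} = d_t * P):
d_0 = (S0=0, S1=1)
  d_1[S0] = 0*5/8 + 1*9/16 = 9/16
  d_1[S1] = 0*3/8 + 1*7/16 = 7/16
d_1 = (S0=9/16, S1=7/16)
  d_2[S0] = 9/16*5/8 + 7/16*9/16 = 153/256
  d_2[S1] = 9/16*3/8 + 7/16*7/16 = 103/256
d_2 = (S0=153/256, S1=103/256)
  d_3[S0] = 153/256*5/8 + 103/256*9/16 = 2457/4096
  d_3[S1] = 153/256*3/8 + 103/256*7/16 = 1639/4096
d_3 = (S0=2457/4096, S1=1639/4096)
  d_4[S0] = 2457/4096*5/8 + 1639/4096*9/16 = 39321/65536
  d_4[S1] = 2457/4096*3/8 + 1639/4096*7/16 = 26215/65536
d_4 = (S0=39321/65536, S1=26215/65536)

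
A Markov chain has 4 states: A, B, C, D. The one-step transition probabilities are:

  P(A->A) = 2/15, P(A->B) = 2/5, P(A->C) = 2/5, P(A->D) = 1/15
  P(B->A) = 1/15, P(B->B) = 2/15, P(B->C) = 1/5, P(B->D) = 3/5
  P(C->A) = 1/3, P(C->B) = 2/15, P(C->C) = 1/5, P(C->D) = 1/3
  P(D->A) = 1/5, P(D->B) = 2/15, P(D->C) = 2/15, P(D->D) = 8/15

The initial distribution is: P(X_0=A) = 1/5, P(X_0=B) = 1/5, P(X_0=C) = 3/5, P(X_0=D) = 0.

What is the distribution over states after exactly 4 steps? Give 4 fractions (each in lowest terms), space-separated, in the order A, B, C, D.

Propagating the distribution step by step (d_{t+1} = d_t * P):
d_0 = (A=1/5, B=1/5, C=3/5, D=0)
  d_1[A] = 1/5*2/15 + 1/5*1/15 + 3/5*1/3 + 0*1/5 = 6/25
  d_1[B] = 1/5*2/5 + 1/5*2/15 + 3/5*2/15 + 0*2/15 = 14/75
  d_1[C] = 1/5*2/5 + 1/5*1/5 + 3/5*1/5 + 0*2/15 = 6/25
  d_1[D] = 1/5*1/15 + 1/5*3/5 + 3/5*1/3 + 0*8/15 = 1/3
d_1 = (A=6/25, B=14/75, C=6/25, D=1/3)
  d_2[A] = 6/25*2/15 + 14/75*1/15 + 6/25*1/3 + 1/3*1/5 = 43/225
  d_2[B] = 6/25*2/5 + 14/75*2/15 + 6/25*2/15 + 1/3*2/15 = 74/375
  d_2[C] = 6/25*2/5 + 14/75*1/5 + 6/25*1/5 + 1/3*2/15 = 254/1125
  d_2[D] = 6/25*1/15 + 14/75*3/5 + 6/25*1/3 + 1/3*8/15 = 434/1125
d_2 = (A=43/225, B=74/375, C=254/1125, D=434/1125)
  d_3[A] = 43/225*2/15 + 74/375*1/15 + 254/1125*1/3 + 434/1125*1/5 = 3224/16875
  d_3[B] = 43/225*2/5 + 74/375*2/15 + 254/1125*2/15 + 434/1125*2/15 = 622/3375
  d_3[C] = 43/225*2/5 + 74/375*1/5 + 254/1125*1/5 + 434/1125*2/15 = 3586/16875
  d_3[D] = 43/225*1/15 + 74/375*3/5 + 254/1125*1/3 + 434/1125*8/15 = 1391/3375
d_3 = (A=3224/16875, B=622/3375, C=3586/16875, D=1391/3375)
  d_4[A] = 3224/16875*2/15 + 622/3375*1/15 + 3586/16875*1/3 + 1391/3375*1/5 = 48353/253125
  d_4[B] = 3224/16875*2/5 + 622/3375*2/15 + 3586/16875*2/15 + 1391/3375*2/15 = 46646/253125
  d_4[C] = 3224/16875*2/5 + 622/3375*1/5 + 3586/16875*1/5 + 1391/3375*2/15 = 53342/253125
  d_4[D] = 3224/16875*1/15 + 622/3375*3/5 + 3586/16875*1/3 + 1391/3375*8/15 = 34928/84375
d_4 = (A=48353/253125, B=46646/253125, C=53342/253125, D=34928/84375)

Answer: 48353/253125 46646/253125 53342/253125 34928/84375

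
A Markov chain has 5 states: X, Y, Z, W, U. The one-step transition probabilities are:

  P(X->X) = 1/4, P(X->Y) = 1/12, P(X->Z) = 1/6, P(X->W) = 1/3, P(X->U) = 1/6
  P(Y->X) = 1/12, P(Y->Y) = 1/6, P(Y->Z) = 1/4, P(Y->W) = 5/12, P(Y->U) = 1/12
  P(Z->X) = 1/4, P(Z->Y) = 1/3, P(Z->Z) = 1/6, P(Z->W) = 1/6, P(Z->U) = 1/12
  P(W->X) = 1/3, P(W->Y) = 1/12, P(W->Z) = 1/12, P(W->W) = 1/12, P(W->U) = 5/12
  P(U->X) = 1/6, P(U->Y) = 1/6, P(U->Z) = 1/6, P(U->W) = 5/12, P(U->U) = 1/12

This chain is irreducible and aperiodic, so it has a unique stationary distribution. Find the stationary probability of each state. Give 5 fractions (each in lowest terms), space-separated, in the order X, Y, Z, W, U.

The stationary distribution satisfies pi = pi * P, i.e.:
  pi_X = 1/4*pi_X + 1/12*pi_Y + 1/4*pi_Z + 1/3*pi_W + 1/6*pi_U
  pi_Y = 1/12*pi_X + 1/6*pi_Y + 1/3*pi_Z + 1/12*pi_W + 1/6*pi_U
  pi_Z = 1/6*pi_X + 1/4*pi_Y + 1/6*pi_Z + 1/12*pi_W + 1/6*pi_U
  pi_W = 1/3*pi_X + 5/12*pi_Y + 1/6*pi_Z + 1/12*pi_W + 5/12*pi_U
  pi_U = 1/6*pi_X + 1/12*pi_Y + 1/12*pi_Z + 5/12*pi_W + 1/12*pi_U
with normalization: pi_X + pi_Y + pi_Z + pi_W + pi_U = 1.

Using the first 4 balance equations plus normalization, the linear system A*pi = b is:
  [-3/4, 1/12, 1/4, 1/3, 1/6] . pi = 0
  [1/12, -5/6, 1/3, 1/12, 1/6] . pi = 0
  [1/6, 1/4, -5/6, 1/12, 1/6] . pi = 0
  [1/3, 5/12, 1/6, -11/12, 5/12] . pi = 0
  [1, 1, 1, 1, 1] . pi = 1

Solving yields:
  pi_X = 1901/8223
  pi_Y = 1243/8223
  pi_Z = 430/2741
  pi_W = 2209/8223
  pi_U = 1580/8223

Verification (pi * P):
  1901/8223*1/4 + 1243/8223*1/12 + 430/2741*1/4 + 2209/8223*1/3 + 1580/8223*1/6 = 1901/8223 = pi_X  (ok)
  1901/8223*1/12 + 1243/8223*1/6 + 430/2741*1/3 + 2209/8223*1/12 + 1580/8223*1/6 = 1243/8223 = pi_Y  (ok)
  1901/8223*1/6 + 1243/8223*1/4 + 430/2741*1/6 + 2209/8223*1/12 + 1580/8223*1/6 = 430/2741 = pi_Z  (ok)
  1901/8223*1/3 + 1243/8223*5/12 + 430/2741*1/6 + 2209/8223*1/12 + 1580/8223*5/12 = 2209/8223 = pi_W  (ok)
  1901/8223*1/6 + 1243/8223*1/12 + 430/2741*1/12 + 2209/8223*5/12 + 1580/8223*1/12 = 1580/8223 = pi_U  (ok)

Answer: 1901/8223 1243/8223 430/2741 2209/8223 1580/8223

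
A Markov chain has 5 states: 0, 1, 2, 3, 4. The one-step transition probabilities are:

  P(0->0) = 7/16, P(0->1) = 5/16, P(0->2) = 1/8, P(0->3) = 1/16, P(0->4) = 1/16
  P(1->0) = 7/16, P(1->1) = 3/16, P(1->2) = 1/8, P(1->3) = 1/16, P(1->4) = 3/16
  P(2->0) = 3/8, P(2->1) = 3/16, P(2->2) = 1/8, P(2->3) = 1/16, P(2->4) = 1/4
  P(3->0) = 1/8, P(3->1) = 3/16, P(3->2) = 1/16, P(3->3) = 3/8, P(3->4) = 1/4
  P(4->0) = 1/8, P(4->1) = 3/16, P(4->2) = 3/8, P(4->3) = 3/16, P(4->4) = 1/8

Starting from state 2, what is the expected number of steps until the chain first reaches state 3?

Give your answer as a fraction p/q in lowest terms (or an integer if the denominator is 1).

Answer: 2042/165

Derivation:
Let h_i = expected steps to first reach 3 from state i.
Boundary: h_3 = 0.
First-step equations for the other states:
  h_0 = 1 + 7/16*h_0 + 5/16*h_1 + 1/8*h_2 + 1/16*h_3 + 1/16*h_4
  h_1 = 1 + 7/16*h_0 + 3/16*h_1 + 1/8*h_2 + 1/16*h_3 + 3/16*h_4
  h_2 = 1 + 3/8*h_0 + 3/16*h_1 + 1/8*h_2 + 1/16*h_3 + 1/4*h_4
  h_4 = 1 + 1/8*h_0 + 3/16*h_1 + 3/8*h_2 + 3/16*h_3 + 1/8*h_4

Substituting h_3 = 0 and rearranging gives the linear system (I - Q) h = 1:
  [9/16, -5/16, -1/8, -1/16] . (h_0, h_1, h_2, h_4) = 1
  [-7/16, 13/16, -1/8, -3/16] . (h_0, h_1, h_2, h_4) = 1
  [-3/8, -3/16, 7/8, -1/4] . (h_0, h_1, h_2, h_4) = 1
  [-1/8, -3/16, -3/8, 7/8] . (h_0, h_1, h_2, h_4) = 1

Solving yields:
  h_0 = 2092/165
  h_1 = 412/33
  h_2 = 2042/165
  h_4 = 164/15

Starting state is 2, so the expected hitting time is h_2 = 2042/165.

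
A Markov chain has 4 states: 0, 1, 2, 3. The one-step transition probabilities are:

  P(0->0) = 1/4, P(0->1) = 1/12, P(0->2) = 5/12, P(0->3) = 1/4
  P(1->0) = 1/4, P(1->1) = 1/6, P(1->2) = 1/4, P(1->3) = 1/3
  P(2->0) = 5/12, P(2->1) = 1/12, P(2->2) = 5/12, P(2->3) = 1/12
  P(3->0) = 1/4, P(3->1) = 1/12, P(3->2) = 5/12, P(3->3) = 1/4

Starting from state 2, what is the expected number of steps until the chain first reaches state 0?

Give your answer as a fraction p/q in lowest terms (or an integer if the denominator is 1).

Let h_i = expected steps to first reach 0 from state i.
Boundary: h_0 = 0.
First-step equations for the other states:
  h_1 = 1 + 1/4*h_0 + 1/6*h_1 + 1/4*h_2 + 1/3*h_3
  h_2 = 1 + 5/12*h_0 + 1/12*h_1 + 5/12*h_2 + 1/12*h_3
  h_3 = 1 + 1/4*h_0 + 1/12*h_1 + 5/12*h_2 + 1/4*h_3

Substituting h_0 = 0 and rearranging gives the linear system (I - Q) h = 1:
  [5/6, -1/4, -1/3] . (h_1, h_2, h_3) = 1
  [-1/12, 7/12, -1/12] . (h_1, h_2, h_3) = 1
  [-1/12, -5/12, 3/4] . (h_1, h_2, h_3) = 1

Solving yields:
  h_1 = 816/251
  h_2 = 660/251
  h_3 = 792/251

Starting state is 2, so the expected hitting time is h_2 = 660/251.

Answer: 660/251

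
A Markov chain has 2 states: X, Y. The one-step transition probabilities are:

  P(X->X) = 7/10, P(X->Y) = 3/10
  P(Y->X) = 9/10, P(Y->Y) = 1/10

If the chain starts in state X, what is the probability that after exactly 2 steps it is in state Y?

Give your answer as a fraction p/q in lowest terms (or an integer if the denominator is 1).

Answer: 6/25

Derivation:
Computing P^2 by repeated multiplication:
P^1 =
  X: [7/10, 3/10]
  Y: [9/10, 1/10]
P^2 =
  X: [19/25, 6/25]
  Y: [18/25, 7/25]

(P^2)[X -> Y] = 6/25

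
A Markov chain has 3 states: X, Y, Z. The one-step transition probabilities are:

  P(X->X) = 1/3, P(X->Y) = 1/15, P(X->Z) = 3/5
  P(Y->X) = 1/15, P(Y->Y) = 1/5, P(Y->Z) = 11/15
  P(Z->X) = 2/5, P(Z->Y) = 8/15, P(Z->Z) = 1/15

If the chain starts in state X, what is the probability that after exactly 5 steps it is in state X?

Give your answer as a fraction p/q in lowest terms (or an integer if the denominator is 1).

Answer: 4556/16875

Derivation:
Computing P^5 by repeated multiplication:
P^1 =
  X: [1/3, 1/15, 3/5]
  Y: [1/15, 1/5, 11/15]
  Z: [2/5, 8/15, 1/15]
P^2 =
  X: [16/45, 16/45, 13/45]
  Y: [74/225, 98/225, 53/225]
  Z: [44/225, 38/225, 143/225]
P^3 =
  X: [58/225, 56/225, 37/75]
  Y: [262/1125, 88/375, 599/1125]
  Z: [124/375, 434/1125, 319/1125]
P^4 =
  X: [1012/3375, 1114/3375, 1249/3375]
  Y: [5168/16875, 5846/16875, 5861/16875]
  Z: [4208/16875, 4226/16875, 8441/16875]
P^5 =
  X: [4556/16875, 1594/5625, 7537/16875]
  Y: [2476/9375, 23198/84375, 38893/84375]
  Z: [25304/84375, 28138/84375, 3437/9375]

(P^5)[X -> X] = 4556/16875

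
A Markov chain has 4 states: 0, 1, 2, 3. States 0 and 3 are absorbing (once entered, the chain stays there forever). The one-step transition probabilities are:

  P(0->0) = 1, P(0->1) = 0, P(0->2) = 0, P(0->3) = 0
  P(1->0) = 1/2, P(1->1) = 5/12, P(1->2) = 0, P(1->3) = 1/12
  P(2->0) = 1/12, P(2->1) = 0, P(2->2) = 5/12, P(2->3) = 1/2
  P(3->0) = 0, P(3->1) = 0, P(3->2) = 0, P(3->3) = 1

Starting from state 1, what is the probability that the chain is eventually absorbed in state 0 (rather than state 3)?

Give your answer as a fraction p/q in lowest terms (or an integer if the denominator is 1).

Answer: 6/7

Derivation:
Let a_i = P(absorbed in 0 | start in state i).
Boundary conditions: a_0 = 1, a_3 = 0.
For each transient state i, a_i = sum_j P(i->j) * a_j:
  a_1 = 1/2*a_0 + 5/12*a_1 + 0*a_2 + 1/12*a_3
  a_2 = 1/12*a_0 + 0*a_1 + 5/12*a_2 + 1/2*a_3

Substituting a_0 = 1 and a_3 = 0, rearrange to (I - Q) a = r where r[i] = P(i -> 0):
  [7/12, 0] . (a_1, a_2) = 1/2
  [0, 7/12] . (a_1, a_2) = 1/12

Solving yields:
  a_1 = 6/7
  a_2 = 1/7

Starting state is 1, so the absorption probability is a_1 = 6/7.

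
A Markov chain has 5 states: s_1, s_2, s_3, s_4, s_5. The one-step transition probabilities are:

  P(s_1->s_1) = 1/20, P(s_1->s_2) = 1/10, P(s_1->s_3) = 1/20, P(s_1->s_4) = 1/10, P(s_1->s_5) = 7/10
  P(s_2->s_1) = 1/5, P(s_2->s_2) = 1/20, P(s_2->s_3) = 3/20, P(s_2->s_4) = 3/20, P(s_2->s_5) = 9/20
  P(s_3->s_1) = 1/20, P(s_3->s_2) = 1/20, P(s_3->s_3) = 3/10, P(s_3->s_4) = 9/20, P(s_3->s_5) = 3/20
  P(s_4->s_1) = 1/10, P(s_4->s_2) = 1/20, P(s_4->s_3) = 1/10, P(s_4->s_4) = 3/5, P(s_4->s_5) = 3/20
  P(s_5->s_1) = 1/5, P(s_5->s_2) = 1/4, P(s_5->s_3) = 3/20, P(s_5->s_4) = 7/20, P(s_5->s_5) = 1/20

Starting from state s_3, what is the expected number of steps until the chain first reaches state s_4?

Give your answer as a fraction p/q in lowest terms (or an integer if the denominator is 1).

Answer: 9305/3407

Derivation:
Let h_i = expected steps to first reach s_4 from state i.
Boundary: h_s_4 = 0.
First-step equations for the other states:
  h_s_1 = 1 + 1/20*h_s_1 + 1/10*h_s_2 + 1/20*h_s_3 + 1/10*h_s_4 + 7/10*h_s_5
  h_s_2 = 1 + 1/5*h_s_1 + 1/20*h_s_2 + 3/20*h_s_3 + 3/20*h_s_4 + 9/20*h_s_5
  h_s_3 = 1 + 1/20*h_s_1 + 1/20*h_s_2 + 3/10*h_s_3 + 9/20*h_s_4 + 3/20*h_s_5
  h_s_5 = 1 + 1/5*h_s_1 + 1/4*h_s_2 + 3/20*h_s_3 + 7/20*h_s_4 + 1/20*h_s_5

Substituting h_s_4 = 0 and rearranging gives the linear system (I - Q) h = 1:
  [19/20, -1/10, -1/20, -7/10] . (h_s_1, h_s_2, h_s_3, h_s_5) = 1
  [-1/5, 19/20, -3/20, -9/20] . (h_s_1, h_s_2, h_s_3, h_s_5) = 1
  [-1/20, -1/20, 7/10, -3/20] . (h_s_1, h_s_2, h_s_3, h_s_5) = 1
  [-1/5, -1/4, -3/20, 19/20] . (h_s_1, h_s_2, h_s_3, h_s_5) = 1

Solving yields:
  h_s_1 = 14005/3407
  h_s_2 = 13475/3407
  h_s_3 = 9305/3407
  h_s_5 = 11550/3407

Starting state is s_3, so the expected hitting time is h_s_3 = 9305/3407.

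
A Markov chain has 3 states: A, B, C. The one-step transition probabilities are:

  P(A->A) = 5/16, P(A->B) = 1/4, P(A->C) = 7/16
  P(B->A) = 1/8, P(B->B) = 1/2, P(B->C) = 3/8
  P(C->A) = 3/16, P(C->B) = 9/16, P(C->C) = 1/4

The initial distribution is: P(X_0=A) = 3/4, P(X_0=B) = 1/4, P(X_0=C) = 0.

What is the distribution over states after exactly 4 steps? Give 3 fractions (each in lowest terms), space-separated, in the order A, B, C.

Propagating the distribution step by step (d_{t+1} = d_t * P):
d_0 = (A=3/4, B=1/4, C=0)
  d_1[A] = 3/4*5/16 + 1/4*1/8 + 0*3/16 = 17/64
  d_1[B] = 3/4*1/4 + 1/4*1/2 + 0*9/16 = 5/16
  d_1[C] = 3/4*7/16 + 1/4*3/8 + 0*1/4 = 27/64
d_1 = (A=17/64, B=5/16, C=27/64)
  d_2[A] = 17/64*5/16 + 5/16*1/8 + 27/64*3/16 = 103/512
  d_2[B] = 17/64*1/4 + 5/16*1/2 + 27/64*9/16 = 471/1024
  d_2[C] = 17/64*7/16 + 5/16*3/8 + 27/64*1/4 = 347/1024
d_2 = (A=103/512, B=471/1024, C=347/1024)
  d_3[A] = 103/512*5/16 + 471/1024*1/8 + 347/1024*3/16 = 3013/16384
  d_3[B] = 103/512*1/4 + 471/1024*1/2 + 347/1024*9/16 = 7715/16384
  d_3[C] = 103/512*7/16 + 471/1024*3/8 + 347/1024*1/4 = 707/2048
d_3 = (A=3013/16384, B=7715/16384, C=707/2048)
  d_4[A] = 3013/16384*5/16 + 7715/16384*1/8 + 707/2048*3/16 = 47463/262144
  d_4[B] = 3013/16384*1/4 + 7715/16384*1/2 + 707/2048*9/16 = 31169/65536
  d_4[C] = 3013/16384*7/16 + 7715/16384*3/8 + 707/2048*1/4 = 90005/262144
d_4 = (A=47463/262144, B=31169/65536, C=90005/262144)

Answer: 47463/262144 31169/65536 90005/262144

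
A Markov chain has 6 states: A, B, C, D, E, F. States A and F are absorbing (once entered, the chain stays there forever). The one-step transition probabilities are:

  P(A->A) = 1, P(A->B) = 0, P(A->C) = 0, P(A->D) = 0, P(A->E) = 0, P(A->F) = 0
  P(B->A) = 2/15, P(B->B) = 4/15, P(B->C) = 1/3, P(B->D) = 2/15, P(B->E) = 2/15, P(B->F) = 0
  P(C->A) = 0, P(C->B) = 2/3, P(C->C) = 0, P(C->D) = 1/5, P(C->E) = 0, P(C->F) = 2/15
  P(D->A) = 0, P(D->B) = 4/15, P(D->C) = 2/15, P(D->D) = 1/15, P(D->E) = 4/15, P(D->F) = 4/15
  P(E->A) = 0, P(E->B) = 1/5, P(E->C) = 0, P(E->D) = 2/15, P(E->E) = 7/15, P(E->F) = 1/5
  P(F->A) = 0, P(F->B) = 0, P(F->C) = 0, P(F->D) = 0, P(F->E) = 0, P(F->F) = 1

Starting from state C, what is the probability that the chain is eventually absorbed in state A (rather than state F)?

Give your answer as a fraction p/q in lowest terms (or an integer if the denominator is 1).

Let a_i = P(absorbed in A | start in state i).
Boundary conditions: a_A = 1, a_F = 0.
For each transient state i, a_i = sum_j P(i->j) * a_j:
  a_B = 2/15*a_A + 4/15*a_B + 1/3*a_C + 2/15*a_D + 2/15*a_E + 0*a_F
  a_C = 0*a_A + 2/3*a_B + 0*a_C + 1/5*a_D + 0*a_E + 2/15*a_F
  a_D = 0*a_A + 4/15*a_B + 2/15*a_C + 1/15*a_D + 4/15*a_E + 4/15*a_F
  a_E = 0*a_A + 1/5*a_B + 0*a_C + 2/15*a_D + 7/15*a_E + 1/5*a_F

Substituting a_A = 1 and a_F = 0, rearrange to (I - Q) a = r where r[i] = P(i -> A):
  [11/15, -1/3, -2/15, -2/15] . (a_B, a_C, a_D, a_E) = 2/15
  [-2/3, 1, -1/5, 0] . (a_B, a_C, a_D, a_E) = 0
  [-4/15, -2/15, 14/15, -4/15] . (a_B, a_C, a_D, a_E) = 0
  [-1/5, 0, -2/15, 8/15] . (a_B, a_C, a_D, a_E) = 0

Solving yields:
  a_B = 108/271
  a_C = 586/1897
  a_D = 410/1897
  a_E = 386/1897

Starting state is C, so the absorption probability is a_C = 586/1897.

Answer: 586/1897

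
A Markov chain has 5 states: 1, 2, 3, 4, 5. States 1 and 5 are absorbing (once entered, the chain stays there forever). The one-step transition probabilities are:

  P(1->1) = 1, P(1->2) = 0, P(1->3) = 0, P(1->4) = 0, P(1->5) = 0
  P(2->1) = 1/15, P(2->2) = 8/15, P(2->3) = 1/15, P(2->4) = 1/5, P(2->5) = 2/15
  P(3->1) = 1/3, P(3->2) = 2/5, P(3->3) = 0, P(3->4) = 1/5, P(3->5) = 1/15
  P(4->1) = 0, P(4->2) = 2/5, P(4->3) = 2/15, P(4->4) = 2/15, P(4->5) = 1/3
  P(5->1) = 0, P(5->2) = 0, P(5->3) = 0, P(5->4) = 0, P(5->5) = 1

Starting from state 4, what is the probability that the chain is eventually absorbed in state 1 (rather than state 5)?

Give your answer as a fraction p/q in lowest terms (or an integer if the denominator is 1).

Let a_i = P(absorbed in 1 | start in state i).
Boundary conditions: a_1 = 1, a_5 = 0.
For each transient state i, a_i = sum_j P(i->j) * a_j:
  a_2 = 1/15*a_1 + 8/15*a_2 + 1/15*a_3 + 1/5*a_4 + 2/15*a_5
  a_3 = 1/3*a_1 + 2/5*a_2 + 0*a_3 + 1/5*a_4 + 1/15*a_5
  a_4 = 0*a_1 + 2/5*a_2 + 2/15*a_3 + 2/15*a_4 + 1/3*a_5

Substituting a_1 = 1 and a_5 = 0, rearrange to (I - Q) a = r where r[i] = P(i -> 1):
  [7/15, -1/15, -1/5] . (a_2, a_3, a_4) = 1/15
  [-2/5, 1, -1/5] . (a_2, a_3, a_4) = 1/3
  [-2/5, -2/15, 13/15] . (a_2, a_3, a_4) = 0

Solving yields:
  a_2 = 284/921
  a_3 = 461/921
  a_4 = 202/921

Starting state is 4, so the absorption probability is a_4 = 202/921.

Answer: 202/921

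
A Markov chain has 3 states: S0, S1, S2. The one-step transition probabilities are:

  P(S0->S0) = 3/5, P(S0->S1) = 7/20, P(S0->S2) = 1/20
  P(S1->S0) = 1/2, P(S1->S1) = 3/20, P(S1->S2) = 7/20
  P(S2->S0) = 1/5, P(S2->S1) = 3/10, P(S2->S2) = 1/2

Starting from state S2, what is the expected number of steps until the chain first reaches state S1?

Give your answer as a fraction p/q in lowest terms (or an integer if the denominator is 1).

Answer: 60/19

Derivation:
Let h_i = expected steps to first reach S1 from state i.
Boundary: h_S1 = 0.
First-step equations for the other states:
  h_S0 = 1 + 3/5*h_S0 + 7/20*h_S1 + 1/20*h_S2
  h_S2 = 1 + 1/5*h_S0 + 3/10*h_S1 + 1/2*h_S2

Substituting h_S1 = 0 and rearranging gives the linear system (I - Q) h = 1:
  [2/5, -1/20] . (h_S0, h_S2) = 1
  [-1/5, 1/2] . (h_S0, h_S2) = 1

Solving yields:
  h_S0 = 55/19
  h_S2 = 60/19

Starting state is S2, so the expected hitting time is h_S2 = 60/19.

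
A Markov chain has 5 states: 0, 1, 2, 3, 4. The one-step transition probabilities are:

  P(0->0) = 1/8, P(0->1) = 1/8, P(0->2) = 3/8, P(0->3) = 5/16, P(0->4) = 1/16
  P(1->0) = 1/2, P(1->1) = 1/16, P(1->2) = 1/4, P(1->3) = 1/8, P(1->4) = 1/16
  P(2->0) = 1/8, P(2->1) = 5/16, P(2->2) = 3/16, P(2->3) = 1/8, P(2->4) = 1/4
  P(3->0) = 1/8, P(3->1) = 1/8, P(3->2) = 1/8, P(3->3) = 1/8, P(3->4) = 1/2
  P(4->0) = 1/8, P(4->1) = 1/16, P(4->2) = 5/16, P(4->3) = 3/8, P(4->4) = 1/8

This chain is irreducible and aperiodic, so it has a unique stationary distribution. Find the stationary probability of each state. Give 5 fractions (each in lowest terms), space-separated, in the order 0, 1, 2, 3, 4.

The stationary distribution satisfies pi = pi * P, i.e.:
  pi_0 = 1/8*pi_0 + 1/2*pi_1 + 1/8*pi_2 + 1/8*pi_3 + 1/8*pi_4
  pi_1 = 1/8*pi_0 + 1/16*pi_1 + 5/16*pi_2 + 1/8*pi_3 + 1/16*pi_4
  pi_2 = 3/8*pi_0 + 1/4*pi_1 + 3/16*pi_2 + 1/8*pi_3 + 5/16*pi_4
  pi_3 = 5/16*pi_0 + 1/8*pi_1 + 1/8*pi_2 + 1/8*pi_3 + 3/8*pi_4
  pi_4 = 1/16*pi_0 + 1/16*pi_1 + 1/4*pi_2 + 1/2*pi_3 + 1/8*pi_4
with normalization: pi_0 + pi_1 + pi_2 + pi_3 + pi_4 = 1.

Using the first 4 balance equations plus normalization, the linear system A*pi = b is:
  [-7/8, 1/2, 1/8, 1/8, 1/8] . pi = 0
  [1/8, -15/16, 5/16, 1/8, 1/16] . pi = 0
  [3/8, 1/4, -13/16, 1/8, 5/16] . pi = 0
  [5/16, 1/8, 1/8, -7/8, 3/8] . pi = 0
  [1, 1, 1, 1, 1] . pi = 1

Solving yields:
  pi_0 = 796/4409
  pi_1 = 653/4409
  pi_2 = 2153/8818
  pi_3 = 937/4409
  pi_4 = 1893/8818

Verification (pi * P):
  796/4409*1/8 + 653/4409*1/2 + 2153/8818*1/8 + 937/4409*1/8 + 1893/8818*1/8 = 796/4409 = pi_0  (ok)
  796/4409*1/8 + 653/4409*1/16 + 2153/8818*5/16 + 937/4409*1/8 + 1893/8818*1/16 = 653/4409 = pi_1  (ok)
  796/4409*3/8 + 653/4409*1/4 + 2153/8818*3/16 + 937/4409*1/8 + 1893/8818*5/16 = 2153/8818 = pi_2  (ok)
  796/4409*5/16 + 653/4409*1/8 + 2153/8818*1/8 + 937/4409*1/8 + 1893/8818*3/8 = 937/4409 = pi_3  (ok)
  796/4409*1/16 + 653/4409*1/16 + 2153/8818*1/4 + 937/4409*1/2 + 1893/8818*1/8 = 1893/8818 = pi_4  (ok)

Answer: 796/4409 653/4409 2153/8818 937/4409 1893/8818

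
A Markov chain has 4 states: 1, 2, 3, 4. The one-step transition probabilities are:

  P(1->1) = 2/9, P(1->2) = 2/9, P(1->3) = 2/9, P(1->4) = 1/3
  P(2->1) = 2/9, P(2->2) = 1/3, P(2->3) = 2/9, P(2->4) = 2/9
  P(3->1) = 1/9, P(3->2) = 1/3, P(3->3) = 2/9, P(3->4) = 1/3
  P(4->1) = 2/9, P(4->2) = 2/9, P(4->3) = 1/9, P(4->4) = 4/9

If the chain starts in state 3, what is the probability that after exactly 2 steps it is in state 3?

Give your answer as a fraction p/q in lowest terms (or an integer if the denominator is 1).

Answer: 5/27

Derivation:
Computing P^2 by repeated multiplication:
P^1 =
  1: [2/9, 2/9, 2/9, 1/3]
  2: [2/9, 1/3, 2/9, 2/9]
  3: [1/9, 1/3, 2/9, 1/3]
  4: [2/9, 2/9, 1/9, 4/9]
P^2 =
  1: [16/81, 22/81, 5/27, 28/81]
  2: [16/81, 23/81, 16/81, 26/81]
  3: [16/81, 23/81, 5/27, 1/3]
  4: [17/81, 7/27, 14/81, 29/81]

(P^2)[3 -> 3] = 5/27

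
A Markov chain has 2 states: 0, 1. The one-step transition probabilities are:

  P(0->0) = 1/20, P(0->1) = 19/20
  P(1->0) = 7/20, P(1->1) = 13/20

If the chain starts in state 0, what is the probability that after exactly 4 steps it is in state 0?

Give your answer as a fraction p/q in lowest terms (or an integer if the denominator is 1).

Computing P^4 by repeated multiplication:
P^1 =
  0: [1/20, 19/20]
  1: [7/20, 13/20]
P^2 =
  0: [67/200, 133/200]
  1: [49/200, 151/200]
P^3 =
  0: [499/2000, 1501/2000]
  1: [553/2000, 1447/2000]
P^4 =
  0: [5503/20000, 14497/20000]
  1: [5341/20000, 14659/20000]

(P^4)[0 -> 0] = 5503/20000

Answer: 5503/20000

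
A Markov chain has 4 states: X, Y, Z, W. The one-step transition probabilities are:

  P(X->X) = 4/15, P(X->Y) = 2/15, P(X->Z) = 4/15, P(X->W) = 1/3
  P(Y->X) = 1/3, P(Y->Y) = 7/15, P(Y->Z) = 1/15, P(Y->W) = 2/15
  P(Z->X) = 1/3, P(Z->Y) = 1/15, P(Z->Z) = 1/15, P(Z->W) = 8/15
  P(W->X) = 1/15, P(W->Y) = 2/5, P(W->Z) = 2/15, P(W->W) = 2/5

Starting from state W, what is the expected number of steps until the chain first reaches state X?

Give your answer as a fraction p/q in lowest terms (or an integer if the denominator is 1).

Answer: 1095/217

Derivation:
Let h_i = expected steps to first reach X from state i.
Boundary: h_X = 0.
First-step equations for the other states:
  h_Y = 1 + 1/3*h_X + 7/15*h_Y + 1/15*h_Z + 2/15*h_W
  h_Z = 1 + 1/3*h_X + 1/15*h_Y + 1/15*h_Z + 8/15*h_W
  h_W = 1 + 1/15*h_X + 2/5*h_Y + 2/15*h_Z + 2/5*h_W

Substituting h_X = 0 and rearranging gives the linear system (I - Q) h = 1:
  [8/15, -1/15, -2/15] . (h_Y, h_Z, h_W) = 1
  [-1/15, 14/15, -8/15] . (h_Y, h_Z, h_W) = 1
  [-2/5, -2/15, 3/5] . (h_Y, h_Z, h_W) = 1

Solving yields:
  h_Y = 795/217
  h_Z = 915/217
  h_W = 1095/217

Starting state is W, so the expected hitting time is h_W = 1095/217.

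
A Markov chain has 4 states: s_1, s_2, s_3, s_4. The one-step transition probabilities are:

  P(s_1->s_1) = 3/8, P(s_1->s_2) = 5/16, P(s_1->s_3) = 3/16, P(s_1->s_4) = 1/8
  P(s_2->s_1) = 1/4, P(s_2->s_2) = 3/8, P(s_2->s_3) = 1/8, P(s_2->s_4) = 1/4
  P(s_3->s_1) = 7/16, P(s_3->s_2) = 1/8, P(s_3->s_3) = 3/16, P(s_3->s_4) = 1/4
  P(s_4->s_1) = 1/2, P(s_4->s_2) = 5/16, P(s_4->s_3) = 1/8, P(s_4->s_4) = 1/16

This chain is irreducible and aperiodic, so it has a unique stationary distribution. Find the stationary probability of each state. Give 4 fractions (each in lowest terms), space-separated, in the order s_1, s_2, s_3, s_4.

The stationary distribution satisfies pi = pi * P, i.e.:
  pi_s_1 = 3/8*pi_s_1 + 1/4*pi_s_2 + 7/16*pi_s_3 + 1/2*pi_s_4
  pi_s_2 = 5/16*pi_s_1 + 3/8*pi_s_2 + 1/8*pi_s_3 + 5/16*pi_s_4
  pi_s_3 = 3/16*pi_s_1 + 1/8*pi_s_2 + 3/16*pi_s_3 + 1/8*pi_s_4
  pi_s_4 = 1/8*pi_s_1 + 1/4*pi_s_2 + 1/4*pi_s_3 + 1/16*pi_s_4
with normalization: pi_s_1 + pi_s_2 + pi_s_3 + pi_s_4 = 1.

Using the first 3 balance equations plus normalization, the linear system A*pi = b is:
  [-5/8, 1/4, 7/16, 1/2] . pi = 0
  [5/16, -5/8, 1/8, 5/16] . pi = 0
  [3/16, 1/8, -13/16, 1/8] . pi = 0
  [1, 1, 1, 1] . pi = 1

Solving yields:
  pi_s_1 = 498/1351
  pi_s_2 = 1223/4053
  pi_s_3 = 640/4053
  pi_s_4 = 232/1351

Verification (pi * P):
  498/1351*3/8 + 1223/4053*1/4 + 640/4053*7/16 + 232/1351*1/2 = 498/1351 = pi_s_1  (ok)
  498/1351*5/16 + 1223/4053*3/8 + 640/4053*1/8 + 232/1351*5/16 = 1223/4053 = pi_s_2  (ok)
  498/1351*3/16 + 1223/4053*1/8 + 640/4053*3/16 + 232/1351*1/8 = 640/4053 = pi_s_3  (ok)
  498/1351*1/8 + 1223/4053*1/4 + 640/4053*1/4 + 232/1351*1/16 = 232/1351 = pi_s_4  (ok)

Answer: 498/1351 1223/4053 640/4053 232/1351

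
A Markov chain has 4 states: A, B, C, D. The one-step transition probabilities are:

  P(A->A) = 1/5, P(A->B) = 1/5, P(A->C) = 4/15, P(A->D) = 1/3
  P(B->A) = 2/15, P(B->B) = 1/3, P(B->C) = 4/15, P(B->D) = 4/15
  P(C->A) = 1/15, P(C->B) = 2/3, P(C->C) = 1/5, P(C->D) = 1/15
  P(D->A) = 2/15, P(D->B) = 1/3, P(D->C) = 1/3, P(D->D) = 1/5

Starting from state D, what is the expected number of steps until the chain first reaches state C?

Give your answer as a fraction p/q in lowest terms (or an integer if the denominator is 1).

Answer: 175/53

Derivation:
Let h_i = expected steps to first reach C from state i.
Boundary: h_C = 0.
First-step equations for the other states:
  h_A = 1 + 1/5*h_A + 1/5*h_B + 4/15*h_C + 1/3*h_D
  h_B = 1 + 2/15*h_A + 1/3*h_B + 4/15*h_C + 4/15*h_D
  h_D = 1 + 2/15*h_A + 1/3*h_B + 1/3*h_C + 1/5*h_D

Substituting h_C = 0 and rearranging gives the linear system (I - Q) h = 1:
  [4/5, -1/5, -1/3] . (h_A, h_B, h_D) = 1
  [-2/15, 2/3, -4/15] . (h_A, h_B, h_D) = 1
  [-2/15, -1/3, 4/5] . (h_A, h_B, h_D) = 1

Solving yields:
  h_A = 1115/318
  h_B = 560/159
  h_D = 175/53

Starting state is D, so the expected hitting time is h_D = 175/53.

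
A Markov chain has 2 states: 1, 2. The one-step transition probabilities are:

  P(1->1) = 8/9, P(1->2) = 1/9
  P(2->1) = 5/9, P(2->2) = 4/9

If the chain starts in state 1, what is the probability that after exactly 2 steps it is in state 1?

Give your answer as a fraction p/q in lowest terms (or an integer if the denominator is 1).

Answer: 23/27

Derivation:
Computing P^2 by repeated multiplication:
P^1 =
  1: [8/9, 1/9]
  2: [5/9, 4/9]
P^2 =
  1: [23/27, 4/27]
  2: [20/27, 7/27]

(P^2)[1 -> 1] = 23/27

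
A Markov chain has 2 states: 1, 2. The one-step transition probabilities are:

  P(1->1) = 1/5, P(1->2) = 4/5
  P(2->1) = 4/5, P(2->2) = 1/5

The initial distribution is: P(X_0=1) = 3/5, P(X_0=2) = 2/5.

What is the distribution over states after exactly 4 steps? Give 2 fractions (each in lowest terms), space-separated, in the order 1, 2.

Answer: 1603/3125 1522/3125

Derivation:
Propagating the distribution step by step (d_{t+1} = d_t * P):
d_0 = (1=3/5, 2=2/5)
  d_1[1] = 3/5*1/5 + 2/5*4/5 = 11/25
  d_1[2] = 3/5*4/5 + 2/5*1/5 = 14/25
d_1 = (1=11/25, 2=14/25)
  d_2[1] = 11/25*1/5 + 14/25*4/5 = 67/125
  d_2[2] = 11/25*4/5 + 14/25*1/5 = 58/125
d_2 = (1=67/125, 2=58/125)
  d_3[1] = 67/125*1/5 + 58/125*4/5 = 299/625
  d_3[2] = 67/125*4/5 + 58/125*1/5 = 326/625
d_3 = (1=299/625, 2=326/625)
  d_4[1] = 299/625*1/5 + 326/625*4/5 = 1603/3125
  d_4[2] = 299/625*4/5 + 326/625*1/5 = 1522/3125
d_4 = (1=1603/3125, 2=1522/3125)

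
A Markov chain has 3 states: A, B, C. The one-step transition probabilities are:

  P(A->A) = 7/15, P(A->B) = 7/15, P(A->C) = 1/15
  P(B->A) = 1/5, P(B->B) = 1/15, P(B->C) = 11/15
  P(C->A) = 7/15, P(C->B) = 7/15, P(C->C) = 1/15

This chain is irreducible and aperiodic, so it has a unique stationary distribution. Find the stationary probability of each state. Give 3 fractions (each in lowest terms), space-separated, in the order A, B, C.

Answer: 17/45 1/3 13/45

Derivation:
The stationary distribution satisfies pi = pi * P, i.e.:
  pi_A = 7/15*pi_A + 1/5*pi_B + 7/15*pi_C
  pi_B = 7/15*pi_A + 1/15*pi_B + 7/15*pi_C
  pi_C = 1/15*pi_A + 11/15*pi_B + 1/15*pi_C
with normalization: pi_A + pi_B + pi_C = 1.

Using the first 2 balance equations plus normalization, the linear system A*pi = b is:
  [-8/15, 1/5, 7/15] . pi = 0
  [7/15, -14/15, 7/15] . pi = 0
  [1, 1, 1] . pi = 1

Solving yields:
  pi_A = 17/45
  pi_B = 1/3
  pi_C = 13/45

Verification (pi * P):
  17/45*7/15 + 1/3*1/5 + 13/45*7/15 = 17/45 = pi_A  (ok)
  17/45*7/15 + 1/3*1/15 + 13/45*7/15 = 1/3 = pi_B  (ok)
  17/45*1/15 + 1/3*11/15 + 13/45*1/15 = 13/45 = pi_C  (ok)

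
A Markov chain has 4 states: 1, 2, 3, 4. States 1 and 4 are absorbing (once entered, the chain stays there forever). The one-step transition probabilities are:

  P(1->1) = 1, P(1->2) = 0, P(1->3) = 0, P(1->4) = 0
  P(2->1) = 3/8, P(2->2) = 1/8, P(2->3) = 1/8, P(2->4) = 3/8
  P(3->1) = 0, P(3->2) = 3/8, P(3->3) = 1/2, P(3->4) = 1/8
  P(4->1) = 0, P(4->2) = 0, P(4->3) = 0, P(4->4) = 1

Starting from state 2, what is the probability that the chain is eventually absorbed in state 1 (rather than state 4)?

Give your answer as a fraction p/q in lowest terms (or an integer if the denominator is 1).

Answer: 12/25

Derivation:
Let a_i = P(absorbed in 1 | start in state i).
Boundary conditions: a_1 = 1, a_4 = 0.
For each transient state i, a_i = sum_j P(i->j) * a_j:
  a_2 = 3/8*a_1 + 1/8*a_2 + 1/8*a_3 + 3/8*a_4
  a_3 = 0*a_1 + 3/8*a_2 + 1/2*a_3 + 1/8*a_4

Substituting a_1 = 1 and a_4 = 0, rearrange to (I - Q) a = r where r[i] = P(i -> 1):
  [7/8, -1/8] . (a_2, a_3) = 3/8
  [-3/8, 1/2] . (a_2, a_3) = 0

Solving yields:
  a_2 = 12/25
  a_3 = 9/25

Starting state is 2, so the absorption probability is a_2 = 12/25.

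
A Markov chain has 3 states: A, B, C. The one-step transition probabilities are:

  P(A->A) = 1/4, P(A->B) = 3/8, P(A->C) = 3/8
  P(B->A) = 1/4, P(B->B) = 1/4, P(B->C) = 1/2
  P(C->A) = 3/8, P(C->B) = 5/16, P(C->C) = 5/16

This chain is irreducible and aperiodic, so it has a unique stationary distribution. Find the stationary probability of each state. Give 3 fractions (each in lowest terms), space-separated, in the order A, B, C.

Answer: 23/77 24/77 30/77

Derivation:
The stationary distribution satisfies pi = pi * P, i.e.:
  pi_A = 1/4*pi_A + 1/4*pi_B + 3/8*pi_C
  pi_B = 3/8*pi_A + 1/4*pi_B + 5/16*pi_C
  pi_C = 3/8*pi_A + 1/2*pi_B + 5/16*pi_C
with normalization: pi_A + pi_B + pi_C = 1.

Using the first 2 balance equations plus normalization, the linear system A*pi = b is:
  [-3/4, 1/4, 3/8] . pi = 0
  [3/8, -3/4, 5/16] . pi = 0
  [1, 1, 1] . pi = 1

Solving yields:
  pi_A = 23/77
  pi_B = 24/77
  pi_C = 30/77

Verification (pi * P):
  23/77*1/4 + 24/77*1/4 + 30/77*3/8 = 23/77 = pi_A  (ok)
  23/77*3/8 + 24/77*1/4 + 30/77*5/16 = 24/77 = pi_B  (ok)
  23/77*3/8 + 24/77*1/2 + 30/77*5/16 = 30/77 = pi_C  (ok)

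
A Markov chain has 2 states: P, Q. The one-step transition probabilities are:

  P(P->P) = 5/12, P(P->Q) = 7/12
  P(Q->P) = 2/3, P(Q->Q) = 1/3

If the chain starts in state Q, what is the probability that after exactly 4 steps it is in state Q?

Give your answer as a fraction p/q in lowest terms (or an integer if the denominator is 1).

Computing P^4 by repeated multiplication:
P^1 =
  P: [5/12, 7/12]
  Q: [2/3, 1/3]
P^2 =
  P: [9/16, 7/16]
  Q: [1/2, 1/2]
P^3 =
  P: [101/192, 91/192]
  Q: [13/24, 11/24]
P^4 =
  P: [137/256, 119/256]
  Q: [17/32, 15/32]

(P^4)[Q -> Q] = 15/32

Answer: 15/32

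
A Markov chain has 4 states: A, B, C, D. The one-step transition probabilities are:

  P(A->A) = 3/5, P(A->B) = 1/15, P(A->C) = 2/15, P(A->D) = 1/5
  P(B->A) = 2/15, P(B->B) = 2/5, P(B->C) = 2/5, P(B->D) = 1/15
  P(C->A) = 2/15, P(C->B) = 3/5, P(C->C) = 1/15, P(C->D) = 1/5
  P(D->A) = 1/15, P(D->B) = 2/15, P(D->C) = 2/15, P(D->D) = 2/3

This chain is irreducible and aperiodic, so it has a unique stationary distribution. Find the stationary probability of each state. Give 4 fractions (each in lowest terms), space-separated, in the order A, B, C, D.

Answer: 7/33 19/66 13/66 10/33

Derivation:
The stationary distribution satisfies pi = pi * P, i.e.:
  pi_A = 3/5*pi_A + 2/15*pi_B + 2/15*pi_C + 1/15*pi_D
  pi_B = 1/15*pi_A + 2/5*pi_B + 3/5*pi_C + 2/15*pi_D
  pi_C = 2/15*pi_A + 2/5*pi_B + 1/15*pi_C + 2/15*pi_D
  pi_D = 1/5*pi_A + 1/15*pi_B + 1/5*pi_C + 2/3*pi_D
with normalization: pi_A + pi_B + pi_C + pi_D = 1.

Using the first 3 balance equations plus normalization, the linear system A*pi = b is:
  [-2/5, 2/15, 2/15, 1/15] . pi = 0
  [1/15, -3/5, 3/5, 2/15] . pi = 0
  [2/15, 2/5, -14/15, 2/15] . pi = 0
  [1, 1, 1, 1] . pi = 1

Solving yields:
  pi_A = 7/33
  pi_B = 19/66
  pi_C = 13/66
  pi_D = 10/33

Verification (pi * P):
  7/33*3/5 + 19/66*2/15 + 13/66*2/15 + 10/33*1/15 = 7/33 = pi_A  (ok)
  7/33*1/15 + 19/66*2/5 + 13/66*3/5 + 10/33*2/15 = 19/66 = pi_B  (ok)
  7/33*2/15 + 19/66*2/5 + 13/66*1/15 + 10/33*2/15 = 13/66 = pi_C  (ok)
  7/33*1/5 + 19/66*1/15 + 13/66*1/5 + 10/33*2/3 = 10/33 = pi_D  (ok)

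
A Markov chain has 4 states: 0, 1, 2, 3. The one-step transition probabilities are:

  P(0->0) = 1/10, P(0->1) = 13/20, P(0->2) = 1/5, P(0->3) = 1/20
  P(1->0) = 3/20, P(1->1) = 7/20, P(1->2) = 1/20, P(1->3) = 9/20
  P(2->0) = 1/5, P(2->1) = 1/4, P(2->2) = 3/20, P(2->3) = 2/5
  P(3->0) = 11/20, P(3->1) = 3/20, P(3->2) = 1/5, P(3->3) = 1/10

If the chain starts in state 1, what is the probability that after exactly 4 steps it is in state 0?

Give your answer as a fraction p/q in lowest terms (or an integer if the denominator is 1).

Answer: 19091/80000

Derivation:
Computing P^4 by repeated multiplication:
P^1 =
  0: [1/10, 13/20, 1/5, 1/20]
  1: [3/20, 7/20, 1/20, 9/20]
  2: [1/5, 1/4, 3/20, 2/5]
  3: [11/20, 3/20, 1/5, 1/10]
P^2 =
  0: [7/40, 7/20, 37/400, 153/400]
  1: [13/40, 3/10, 29/200, 23/100]
  2: [123/400, 63/200, 31/200, 89/400]
  3: [69/400, 19/40, 67/400, 37/200]
P^3 =
  0: [2391/8000, 1267/4000, 1143/8000, 483/2000]
  1: [233/1000, 387/1000, 591/4000, 929/4000]
  2: [1851/8000, 1529/4000, 29/200, 1931/8000]
  3: [179/800, 87/250, 963/8000, 2463/8000]
P^4 =
  0: [597/2500, 15083/40000, 4651/32000, 7641/32000]
  1: [19091/80000, 14347/40000, 2153/16000, 429/1600]
  2: [38757/160000, 28531/80000, 10833/80000, 8503/32000]
  3: [42877/160000, 27481/80000, 4537/32000, 9869/40000]

(P^4)[1 -> 0] = 19091/80000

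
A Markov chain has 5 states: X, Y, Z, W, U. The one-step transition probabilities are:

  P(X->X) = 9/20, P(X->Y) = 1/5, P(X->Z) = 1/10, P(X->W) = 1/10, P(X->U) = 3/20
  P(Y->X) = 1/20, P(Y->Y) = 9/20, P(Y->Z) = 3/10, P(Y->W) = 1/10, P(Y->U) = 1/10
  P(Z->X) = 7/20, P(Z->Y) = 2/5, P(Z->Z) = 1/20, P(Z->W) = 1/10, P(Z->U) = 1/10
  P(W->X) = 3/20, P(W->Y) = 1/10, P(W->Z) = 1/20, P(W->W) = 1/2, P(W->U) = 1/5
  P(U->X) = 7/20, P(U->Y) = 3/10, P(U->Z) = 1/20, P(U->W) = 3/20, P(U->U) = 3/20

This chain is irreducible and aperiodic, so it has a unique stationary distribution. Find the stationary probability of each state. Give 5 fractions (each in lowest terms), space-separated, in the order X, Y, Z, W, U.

Answer: 8973/35882 10683/35882 9827/71764 12781/71764 2461/17941

Derivation:
The stationary distribution satisfies pi = pi * P, i.e.:
  pi_X = 9/20*pi_X + 1/20*pi_Y + 7/20*pi_Z + 3/20*pi_W + 7/20*pi_U
  pi_Y = 1/5*pi_X + 9/20*pi_Y + 2/5*pi_Z + 1/10*pi_W + 3/10*pi_U
  pi_Z = 1/10*pi_X + 3/10*pi_Y + 1/20*pi_Z + 1/20*pi_W + 1/20*pi_U
  pi_W = 1/10*pi_X + 1/10*pi_Y + 1/10*pi_Z + 1/2*pi_W + 3/20*pi_U
  pi_U = 3/20*pi_X + 1/10*pi_Y + 1/10*pi_Z + 1/5*pi_W + 3/20*pi_U
with normalization: pi_X + pi_Y + pi_Z + pi_W + pi_U = 1.

Using the first 4 balance equations plus normalization, the linear system A*pi = b is:
  [-11/20, 1/20, 7/20, 3/20, 7/20] . pi = 0
  [1/5, -11/20, 2/5, 1/10, 3/10] . pi = 0
  [1/10, 3/10, -19/20, 1/20, 1/20] . pi = 0
  [1/10, 1/10, 1/10, -1/2, 3/20] . pi = 0
  [1, 1, 1, 1, 1] . pi = 1

Solving yields:
  pi_X = 8973/35882
  pi_Y = 10683/35882
  pi_Z = 9827/71764
  pi_W = 12781/71764
  pi_U = 2461/17941

Verification (pi * P):
  8973/35882*9/20 + 10683/35882*1/20 + 9827/71764*7/20 + 12781/71764*3/20 + 2461/17941*7/20 = 8973/35882 = pi_X  (ok)
  8973/35882*1/5 + 10683/35882*9/20 + 9827/71764*2/5 + 12781/71764*1/10 + 2461/17941*3/10 = 10683/35882 = pi_Y  (ok)
  8973/35882*1/10 + 10683/35882*3/10 + 9827/71764*1/20 + 12781/71764*1/20 + 2461/17941*1/20 = 9827/71764 = pi_Z  (ok)
  8973/35882*1/10 + 10683/35882*1/10 + 9827/71764*1/10 + 12781/71764*1/2 + 2461/17941*3/20 = 12781/71764 = pi_W  (ok)
  8973/35882*3/20 + 10683/35882*1/10 + 9827/71764*1/10 + 12781/71764*1/5 + 2461/17941*3/20 = 2461/17941 = pi_U  (ok)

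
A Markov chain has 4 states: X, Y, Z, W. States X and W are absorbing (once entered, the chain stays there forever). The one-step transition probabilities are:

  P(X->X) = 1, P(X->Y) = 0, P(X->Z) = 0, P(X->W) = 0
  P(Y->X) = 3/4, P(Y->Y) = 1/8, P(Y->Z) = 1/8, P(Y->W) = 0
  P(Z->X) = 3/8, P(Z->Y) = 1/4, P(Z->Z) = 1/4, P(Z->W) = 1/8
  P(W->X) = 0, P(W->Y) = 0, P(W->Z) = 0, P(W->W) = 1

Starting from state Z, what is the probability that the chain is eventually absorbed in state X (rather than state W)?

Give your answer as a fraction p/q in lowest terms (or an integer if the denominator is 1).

Answer: 33/40

Derivation:
Let a_i = P(absorbed in X | start in state i).
Boundary conditions: a_X = 1, a_W = 0.
For each transient state i, a_i = sum_j P(i->j) * a_j:
  a_Y = 3/4*a_X + 1/8*a_Y + 1/8*a_Z + 0*a_W
  a_Z = 3/8*a_X + 1/4*a_Y + 1/4*a_Z + 1/8*a_W

Substituting a_X = 1 and a_W = 0, rearrange to (I - Q) a = r where r[i] = P(i -> X):
  [7/8, -1/8] . (a_Y, a_Z) = 3/4
  [-1/4, 3/4] . (a_Y, a_Z) = 3/8

Solving yields:
  a_Y = 39/40
  a_Z = 33/40

Starting state is Z, so the absorption probability is a_Z = 33/40.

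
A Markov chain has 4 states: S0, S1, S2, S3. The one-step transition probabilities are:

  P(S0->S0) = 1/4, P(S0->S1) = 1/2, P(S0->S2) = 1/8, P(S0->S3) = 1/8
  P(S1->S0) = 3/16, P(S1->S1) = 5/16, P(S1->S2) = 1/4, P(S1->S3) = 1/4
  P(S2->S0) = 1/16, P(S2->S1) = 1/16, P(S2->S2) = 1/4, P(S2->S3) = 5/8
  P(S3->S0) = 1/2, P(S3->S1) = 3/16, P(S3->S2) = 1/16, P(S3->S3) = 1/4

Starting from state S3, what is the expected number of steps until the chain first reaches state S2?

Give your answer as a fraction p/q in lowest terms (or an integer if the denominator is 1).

Let h_i = expected steps to first reach S2 from state i.
Boundary: h_S2 = 0.
First-step equations for the other states:
  h_S0 = 1 + 1/4*h_S0 + 1/2*h_S1 + 1/8*h_S2 + 1/8*h_S3
  h_S1 = 1 + 3/16*h_S0 + 5/16*h_S1 + 1/4*h_S2 + 1/4*h_S3
  h_S3 = 1 + 1/2*h_S0 + 3/16*h_S1 + 1/16*h_S2 + 1/4*h_S3

Substituting h_S2 = 0 and rearranging gives the linear system (I - Q) h = 1:
  [3/4, -1/2, -1/8] . (h_S0, h_S1, h_S3) = 1
  [-3/16, 11/16, -1/4] . (h_S0, h_S1, h_S3) = 1
  [-1/2, -3/16, 3/4] . (h_S0, h_S1, h_S3) = 1

Solving yields:
  h_S0 = 736/117
  h_S1 = 2000/351
  h_S3 = 2440/351

Starting state is S3, so the expected hitting time is h_S3 = 2440/351.

Answer: 2440/351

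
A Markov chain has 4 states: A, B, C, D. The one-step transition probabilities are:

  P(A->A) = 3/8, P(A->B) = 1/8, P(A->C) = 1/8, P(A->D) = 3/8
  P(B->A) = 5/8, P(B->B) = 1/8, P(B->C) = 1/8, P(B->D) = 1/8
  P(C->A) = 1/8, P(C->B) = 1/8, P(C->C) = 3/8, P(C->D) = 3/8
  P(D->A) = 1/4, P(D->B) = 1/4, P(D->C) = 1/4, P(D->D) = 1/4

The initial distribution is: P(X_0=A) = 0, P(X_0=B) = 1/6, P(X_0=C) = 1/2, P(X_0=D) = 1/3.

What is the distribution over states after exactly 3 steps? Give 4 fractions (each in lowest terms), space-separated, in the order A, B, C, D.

Answer: 491/1536 83/512 113/512 457/1536

Derivation:
Propagating the distribution step by step (d_{t+1} = d_t * P):
d_0 = (A=0, B=1/6, C=1/2, D=1/3)
  d_1[A] = 0*3/8 + 1/6*5/8 + 1/2*1/8 + 1/3*1/4 = 1/4
  d_1[B] = 0*1/8 + 1/6*1/8 + 1/2*1/8 + 1/3*1/4 = 1/6
  d_1[C] = 0*1/8 + 1/6*1/8 + 1/2*3/8 + 1/3*1/4 = 7/24
  d_1[D] = 0*3/8 + 1/6*1/8 + 1/2*3/8 + 1/3*1/4 = 7/24
d_1 = (A=1/4, B=1/6, C=7/24, D=7/24)
  d_2[A] = 1/4*3/8 + 1/6*5/8 + 7/24*1/8 + 7/24*1/4 = 59/192
  d_2[B] = 1/4*1/8 + 1/6*1/8 + 7/24*1/8 + 7/24*1/4 = 31/192
  d_2[C] = 1/4*1/8 + 1/6*1/8 + 7/24*3/8 + 7/24*1/4 = 15/64
  d_2[D] = 1/4*3/8 + 1/6*1/8 + 7/24*3/8 + 7/24*1/4 = 19/64
d_2 = (A=59/192, B=31/192, C=15/64, D=19/64)
  d_3[A] = 59/192*3/8 + 31/192*5/8 + 15/64*1/8 + 19/64*1/4 = 491/1536
  d_3[B] = 59/192*1/8 + 31/192*1/8 + 15/64*1/8 + 19/64*1/4 = 83/512
  d_3[C] = 59/192*1/8 + 31/192*1/8 + 15/64*3/8 + 19/64*1/4 = 113/512
  d_3[D] = 59/192*3/8 + 31/192*1/8 + 15/64*3/8 + 19/64*1/4 = 457/1536
d_3 = (A=491/1536, B=83/512, C=113/512, D=457/1536)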